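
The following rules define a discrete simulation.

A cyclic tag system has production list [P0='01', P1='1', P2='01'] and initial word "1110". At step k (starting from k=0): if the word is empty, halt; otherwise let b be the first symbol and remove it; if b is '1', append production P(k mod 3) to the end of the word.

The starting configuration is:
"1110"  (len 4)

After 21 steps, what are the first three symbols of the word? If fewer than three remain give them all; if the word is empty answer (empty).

0) "1110"  (len 4)
1) "11001"  (len 5)
2) "10011"  (len 5)
3) "001101"  (len 6)
4) "01101"  (len 5)
5) "1101"  (len 4)
6) "10101"  (len 5)
7) "010101"  (len 6)
8) "10101"  (len 5)
9) "010101"  (len 6)
10) "10101"  (len 5)
11) "01011"  (len 5)
12) "1011"  (len 4)
13) "01101"  (len 5)
14) "1101"  (len 4)
15) "10101"  (len 5)
16) "010101"  (len 6)
17) "10101"  (len 5)
18) "010101"  (len 6)
19) "10101"  (len 5)
20) "01011"  (len 5)
21) "1011"  (len 4)

101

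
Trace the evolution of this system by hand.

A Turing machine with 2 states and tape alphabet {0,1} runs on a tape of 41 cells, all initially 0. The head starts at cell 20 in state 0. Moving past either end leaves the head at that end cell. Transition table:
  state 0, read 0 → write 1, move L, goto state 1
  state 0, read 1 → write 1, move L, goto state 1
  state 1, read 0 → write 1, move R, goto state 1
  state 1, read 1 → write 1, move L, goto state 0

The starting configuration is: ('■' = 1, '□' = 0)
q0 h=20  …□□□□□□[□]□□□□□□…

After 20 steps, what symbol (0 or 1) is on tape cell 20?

1

[0] q0 h=20  …□□□□□□[□]□□□□□□…
[1] q1 h=19  …□□□□□□[□]■□□□□□…
[2] q1 h=20  …□□□□□■[■]□□□□□□…
[3] q0 h=19  …□□□□□□[■]■□□□□□…
[4] q1 h=18  …□□□□□□[□]■■□□□□…
[5] q1 h=19  …□□□□□■[■]■□□□□□…
[6] q0 h=18  …□□□□□□[■]■■□□□□…
[7] q1 h=17  …□□□□□□[□]■■■□□□…
[8] q1 h=18  …□□□□□■[■]■■□□□□…
[9] q0 h=17  …□□□□□□[■]■■■□□□…
[10] q1 h=16  …□□□□□□[□]■■■■□□…
[11] q1 h=17  …□□□□□■[■]■■■□□□…
[12] q0 h=16  …□□□□□□[■]■■■■□□…
[13] q1 h=15  …□□□□□□[□]■■■■■□…
[14] q1 h=16  …□□□□□■[■]■■■■□□…
[15] q0 h=15  …□□□□□□[■]■■■■■□…
[16] q1 h=14  …□□□□□□[□]■■■■■■…
[17] q1 h=15  …□□□□□■[■]■■■■■□…
[18] q0 h=14  …□□□□□□[■]■■■■■■…
[19] q1 h=13  …□□□□□□[□]■■■■■■…
[20] q1 h=14  …□□□□□■[■]■■■■■■…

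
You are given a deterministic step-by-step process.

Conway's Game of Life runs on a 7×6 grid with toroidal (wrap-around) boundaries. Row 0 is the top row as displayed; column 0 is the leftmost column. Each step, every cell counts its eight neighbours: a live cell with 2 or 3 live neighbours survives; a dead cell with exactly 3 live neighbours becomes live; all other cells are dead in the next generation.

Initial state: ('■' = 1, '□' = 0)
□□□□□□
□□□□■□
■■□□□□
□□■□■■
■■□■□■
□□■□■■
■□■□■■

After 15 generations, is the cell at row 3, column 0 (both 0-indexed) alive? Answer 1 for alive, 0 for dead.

0

step 0: □□□□□□
□□□□■□
■■□□□□
□□■□■■
■■□■□■
□□■□■■
■□■□■■
step 1: □□□■■□
□□□□□□
■■□■■□
□□■■■□
□■□□□□
□□■□□□
■■□□■□
step 2: □□□■■■
□□■□□■
□■□□■■
■□□□■■
□■□□□□
■□■□□□
□■■□■■
step 3: □■□□□□
□□■□□□
□■□■□□
□■□□■□
□■□□□□
■□■■□■
□■■□□□
step 4: □■□□□□
□■■□□□
□■□■□□
■■□□□□
□■□■■■
■□□■□□
□□□■□□
step 5: □■□□□□
■■□□□□
□□□□□□
□■□■□■
□■□■■■
■□□■□■
□□■□□□
step 6: ■■■□□□
■■□□□□
□■■□□□
□□□■□■
□■□■□□
■■□■□■
■■■□□□
step 7: □□□□□■
□□□□□□
□■■□□□
■■□■■□
□■□■□■
□□□■■■
□□□■□□
step 8: □□□□□□
□□□□□□
■■■■□□
□□□■■■
□■□□□□
■□□■□■
□□□■□■
step 9: □□□□□□
□■■□□□
■■■■□■
□□□■■■
□□■■□□
■□■□□■
■□□□□■
step 10: ■■□□□□
□□□■□□
□□□□□■
□□□□□■
■■■□□□
■□■■■■
■■□□□■
step 11: □■■□□■
■□□□□□
□□□□■□
□■□□□■
□□■□□□
□□□■■□
□□□■□□
step 12: ■■■□□□
■■□□□■
■□□□□■
□□□□□□
□□■■■□
□□■■■□
□□□■□□
step 13: □□■□□■
□□■□□□
□■□□□■
□□□■■■
□□■□■□
□□□□□□
□□□□■□
step 14: □□□■□□
■■■□□□
■□■■□■
■□■■□■
□□□□■■
□□□■□□
□□□□□□
step 15: □■■□□□
■□□□■■
□□□□□□
□□■□□□
■□■□□■
□□□□■□
□□□□□□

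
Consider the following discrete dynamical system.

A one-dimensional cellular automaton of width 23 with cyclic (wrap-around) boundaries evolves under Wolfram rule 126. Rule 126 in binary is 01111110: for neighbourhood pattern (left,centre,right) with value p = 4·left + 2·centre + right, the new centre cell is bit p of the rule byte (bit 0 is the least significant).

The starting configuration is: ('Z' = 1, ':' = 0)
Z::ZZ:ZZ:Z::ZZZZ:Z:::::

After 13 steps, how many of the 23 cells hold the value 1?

8

t=0: Z::ZZ:ZZ:Z::ZZZZ:Z:::::
t=1: ZZZZZZZZZZZZZ::ZZZZ:::Z
t=2: ::::::::::::ZZZZ::ZZ:ZZ
t=3: Z::::::::::ZZ::ZZZZZZZZ
t=4: ZZ::::::::ZZZZZZ:::::::
t=5: ZZZ::::::ZZ::::ZZ:::::Z
t=6: ::ZZ::::ZZZZ::ZZZZ:::ZZ
t=7: ZZZZZ::ZZ::ZZZZ::ZZ:ZZZ
t=8: ::::ZZZZZZZZ::ZZZZZZZ::
t=9: :::ZZ::::::ZZZZ:::::ZZ:
t=10: ::ZZZZ::::ZZ::ZZ:::ZZZZ
t=11: ZZZ::ZZ::ZZZZZZZZ:ZZ::Z
t=12: ::ZZZZZZZZ::::::ZZZZZZZ
t=13: ZZZ::::::ZZ::::ZZ:::::Z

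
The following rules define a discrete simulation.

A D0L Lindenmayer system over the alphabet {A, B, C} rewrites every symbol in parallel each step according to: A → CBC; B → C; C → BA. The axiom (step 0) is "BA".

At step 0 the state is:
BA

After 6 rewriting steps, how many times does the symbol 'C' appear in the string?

27

0) BA
1) CCBC
2) BABACBA
3) CCBCCCBCBACCBC
4) BABACBABABACBACCBCBABACBA
5) CCBCCCBCBACCBCCCBCCCBCBACCBCBABACBACCBCCCBCBACCBC
6) BABACBABABACBACCBCBABACBABABACBABABACBACCBCBABACBACCBCCCBCBACCBCBABACBABABACBACCBCBABACBA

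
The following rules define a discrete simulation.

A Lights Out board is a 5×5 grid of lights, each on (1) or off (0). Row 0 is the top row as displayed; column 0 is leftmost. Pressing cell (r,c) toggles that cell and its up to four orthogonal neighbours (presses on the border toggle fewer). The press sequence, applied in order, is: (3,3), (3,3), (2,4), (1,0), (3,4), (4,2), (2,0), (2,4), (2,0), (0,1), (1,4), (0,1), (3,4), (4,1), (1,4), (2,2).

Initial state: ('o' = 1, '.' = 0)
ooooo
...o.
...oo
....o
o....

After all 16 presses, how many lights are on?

step 0: ooooo
...o.
...oo
....o
o....
step 1: ooooo
...o.
....o
..oo.
o..o.
step 2: ooooo
...o.
...oo
....o
o....
step 3: ooooo
...oo
.....
.....
o....
step 4: .oooo
oo.oo
o....
.....
o....
step 5: .oooo
oo.oo
o...o
...oo
o...o
step 6: .oooo
oo.oo
o...o
..ooo
ooooo
step 7: .oooo
.o.oo
.o..o
o.ooo
ooooo
step 8: .oooo
.o.o.
.o.o.
o.oo.
ooooo
step 9: .oooo
oo.o.
o..o.
..oo.
ooooo
step 10: o..oo
o..o.
o..o.
..oo.
ooooo
step 11: o..o.
o...o
o..oo
..oo.
ooooo
step 12: .ooo.
oo..o
o..oo
..oo.
ooooo
step 13: .ooo.
oo..o
o..o.
..o.o
oooo.
step 14: .ooo.
oo..o
o..o.
.oo.o
...o.
step 15: .oooo
oo.o.
o..oo
.oo.o
...o.
step 16: .oooo
oooo.
ooo.o
.o..o
...o.

15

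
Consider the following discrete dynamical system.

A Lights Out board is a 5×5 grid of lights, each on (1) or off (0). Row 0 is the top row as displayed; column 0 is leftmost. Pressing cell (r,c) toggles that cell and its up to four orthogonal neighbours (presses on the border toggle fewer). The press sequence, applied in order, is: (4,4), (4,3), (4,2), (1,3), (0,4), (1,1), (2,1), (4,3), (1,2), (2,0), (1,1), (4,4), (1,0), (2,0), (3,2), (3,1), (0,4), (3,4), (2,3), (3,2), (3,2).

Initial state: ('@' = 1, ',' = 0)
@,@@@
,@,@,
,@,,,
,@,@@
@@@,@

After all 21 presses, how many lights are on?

10

step 0: @,@@@
,@,@,
,@,,,
,@,@@
@@@,@
step 1: @,@@@
,@,@,
,@,,,
,@,@,
@@@@,
step 2: @,@@@
,@,@,
,@,,,
,@,,,
@@,,@
step 3: @,@@@
,@,@,
,@,,,
,@@,,
@,@@@
step 4: @,@,@
,@@,@
,@,@,
,@@,,
@,@@@
step 5: @,@@,
,@@,,
,@,@,
,@@,,
@,@@@
step 6: @@@@,
@,,,,
,,,@,
,@@,,
@,@@@
step 7: @@@@,
@@,,,
@@@@,
,,@,,
@,@@@
step 8: @@@@,
@@,,,
@@@@,
,,@@,
@,,,,
step 9: @@,@,
@,@@,
@@,@,
,,@@,
@,,,,
step 10: @@,@,
,,@@,
,,,@,
@,@@,
@,,,,
step 11: @,,@,
@@,@,
,@,@,
@,@@,
@,,,,
step 12: @,,@,
@@,@,
,@,@,
@,@@@
@,,@@
step 13: ,,,@,
,,,@,
@@,@,
@,@@@
@,,@@
step 14: ,,,@,
@,,@,
,,,@,
,,@@@
@,,@@
step 15: ,,,@,
@,,@,
,,@@,
,@,,@
@,@@@
step 16: ,,,@,
@,,@,
,@@@,
@,@,@
@@@@@
step 17: ,,,,@
@,,@@
,@@@,
@,@,@
@@@@@
step 18: ,,,,@
@,,@@
,@@@@
@,@@,
@@@@,
step 19: ,,,,@
@,,,@
,@,,,
@,@,,
@@@@,
step 20: ,,,,@
@,,,@
,@@,,
@@,@,
@@,@,
step 21: ,,,,@
@,,,@
,@,,,
@,@,,
@@@@,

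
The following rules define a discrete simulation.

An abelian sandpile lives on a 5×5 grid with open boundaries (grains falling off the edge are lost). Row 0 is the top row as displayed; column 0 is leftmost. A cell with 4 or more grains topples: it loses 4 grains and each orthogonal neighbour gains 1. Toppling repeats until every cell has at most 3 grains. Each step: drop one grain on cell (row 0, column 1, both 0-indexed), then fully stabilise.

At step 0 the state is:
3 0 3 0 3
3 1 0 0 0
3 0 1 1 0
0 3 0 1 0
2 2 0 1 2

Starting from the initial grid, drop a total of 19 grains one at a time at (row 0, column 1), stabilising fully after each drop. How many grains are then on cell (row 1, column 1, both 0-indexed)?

k=0  3 0 3 0 3
3 1 0 0 0
3 0 1 1 0
0 3 0 1 0
2 2 0 1 2
k=1  3 1 3 0 3
3 1 0 0 0
3 0 1 1 0
0 3 0 1 0
2 2 0 1 2
k=2  3 2 3 0 3
3 1 0 0 0
3 0 1 1 0
0 3 0 1 0
2 2 0 1 2
k=3  3 3 3 0 3
3 1 0 0 0
3 0 1 1 0
0 3 0 1 0
2 2 0 1 2
k=4  1 2 0 1 3
1 3 1 0 0
0 1 1 1 0
1 3 0 1 0
2 2 0 1 2
k=5  1 3 0 1 3
1 3 1 0 0
0 1 1 1 0
1 3 0 1 0
2 2 0 1 2
k=6  2 1 1 1 3
2 0 2 0 0
0 2 1 1 0
1 3 0 1 0
2 2 0 1 2
k=7  2 2 1 1 3
2 0 2 0 0
0 2 1 1 0
1 3 0 1 0
2 2 0 1 2
k=8  2 3 1 1 3
2 0 2 0 0
0 2 1 1 0
1 3 0 1 0
2 2 0 1 2
k=9  3 0 2 1 3
2 1 2 0 0
0 2 1 1 0
1 3 0 1 0
2 2 0 1 2
k=10  3 1 2 1 3
2 1 2 0 0
0 2 1 1 0
1 3 0 1 0
2 2 0 1 2
k=11  3 2 2 1 3
2 1 2 0 0
0 2 1 1 0
1 3 0 1 0
2 2 0 1 2
k=12  3 3 2 1 3
2 1 2 0 0
0 2 1 1 0
1 3 0 1 0
2 2 0 1 2
k=13  0 1 3 1 3
3 2 2 0 0
0 2 1 1 0
1 3 0 1 0
2 2 0 1 2
k=14  0 2 3 1 3
3 2 2 0 0
0 2 1 1 0
1 3 0 1 0
2 2 0 1 2
k=15  0 3 3 1 3
3 2 2 0 0
0 2 1 1 0
1 3 0 1 0
2 2 0 1 2
k=16  1 1 0 2 3
3 3 3 0 0
0 2 1 1 0
1 3 0 1 0
2 2 0 1 2
k=17  1 2 0 2 3
3 3 3 0 0
0 2 1 1 0
1 3 0 1 0
2 2 0 1 2
k=18  1 3 0 2 3
3 3 3 0 0
0 2 1 1 0
1 3 0 1 0
2 2 0 1 2
k=19  3 1 2 2 3
0 2 0 1 0
1 3 2 1 0
1 3 0 1 0
2 2 0 1 2

2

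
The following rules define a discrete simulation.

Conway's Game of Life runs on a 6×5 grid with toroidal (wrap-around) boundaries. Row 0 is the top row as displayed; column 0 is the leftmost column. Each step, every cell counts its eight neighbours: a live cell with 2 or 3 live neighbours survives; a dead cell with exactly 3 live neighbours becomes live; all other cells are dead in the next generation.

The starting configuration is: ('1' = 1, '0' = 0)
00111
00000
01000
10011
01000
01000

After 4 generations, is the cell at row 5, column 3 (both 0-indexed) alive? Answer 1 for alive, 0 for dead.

step 0: 00111
00000
01000
10011
01000
01000
step 1: 00110
00110
10001
11101
01101
11010
step 2: 00000
01100
00000
00100
00000
10000
step 3: 01000
00000
01100
00000
00000
00000
step 4: 00000
01100
00000
00000
00000
00000

0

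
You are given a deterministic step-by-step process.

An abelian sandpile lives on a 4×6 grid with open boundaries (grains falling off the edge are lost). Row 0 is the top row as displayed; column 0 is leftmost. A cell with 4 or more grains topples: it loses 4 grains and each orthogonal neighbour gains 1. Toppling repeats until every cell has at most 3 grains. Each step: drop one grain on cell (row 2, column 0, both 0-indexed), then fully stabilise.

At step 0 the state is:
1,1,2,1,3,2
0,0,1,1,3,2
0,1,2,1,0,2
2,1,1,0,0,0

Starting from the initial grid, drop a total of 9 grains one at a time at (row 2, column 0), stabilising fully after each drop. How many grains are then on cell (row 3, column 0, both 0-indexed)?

0) 1,1,2,1,3,2
0,0,1,1,3,2
0,1,2,1,0,2
2,1,1,0,0,0
1) 1,1,2,1,3,2
0,0,1,1,3,2
1,1,2,1,0,2
2,1,1,0,0,0
2) 1,1,2,1,3,2
0,0,1,1,3,2
2,1,2,1,0,2
2,1,1,0,0,0
3) 1,1,2,1,3,2
0,0,1,1,3,2
3,1,2,1,0,2
2,1,1,0,0,0
4) 1,1,2,1,3,2
1,0,1,1,3,2
0,2,2,1,0,2
3,1,1,0,0,0
5) 1,1,2,1,3,2
1,0,1,1,3,2
1,2,2,1,0,2
3,1,1,0,0,0
6) 1,1,2,1,3,2
1,0,1,1,3,2
2,2,2,1,0,2
3,1,1,0,0,0
7) 1,1,2,1,3,2
1,0,1,1,3,2
3,2,2,1,0,2
3,1,1,0,0,0
8) 1,1,2,1,3,2
2,0,1,1,3,2
1,3,2,1,0,2
0,2,1,0,0,0
9) 1,1,2,1,3,2
2,0,1,1,3,2
2,3,2,1,0,2
0,2,1,0,0,0

0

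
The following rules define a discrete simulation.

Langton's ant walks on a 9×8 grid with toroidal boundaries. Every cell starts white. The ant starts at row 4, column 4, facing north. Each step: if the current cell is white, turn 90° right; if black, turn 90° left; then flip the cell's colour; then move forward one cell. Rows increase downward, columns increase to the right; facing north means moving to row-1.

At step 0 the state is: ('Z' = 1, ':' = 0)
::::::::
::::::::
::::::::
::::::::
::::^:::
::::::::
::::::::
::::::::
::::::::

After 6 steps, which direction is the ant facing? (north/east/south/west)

[0] ::::::::
::::::::
::::::::
::::::::
::::^:::
::::::::
::::::::
::::::::
::::::::
[1] ::::::::
::::::::
::::::::
::::::::
::::Z>::
::::::::
::::::::
::::::::
::::::::
[2] ::::::::
::::::::
::::::::
::::::::
::::ZZ::
:::::v::
::::::::
::::::::
::::::::
[3] ::::::::
::::::::
::::::::
::::::::
::::ZZ::
::::<Z::
::::::::
::::::::
::::::::
[4] ::::::::
::::::::
::::::::
::::::::
::::^Z::
::::ZZ::
::::::::
::::::::
::::::::
[5] ::::::::
::::::::
::::::::
::::::::
:::<:Z::
::::ZZ::
::::::::
::::::::
::::::::
[6] ::::::::
::::::::
::::::::
:::^::::
:::Z:Z::
::::ZZ::
::::::::
::::::::
::::::::

north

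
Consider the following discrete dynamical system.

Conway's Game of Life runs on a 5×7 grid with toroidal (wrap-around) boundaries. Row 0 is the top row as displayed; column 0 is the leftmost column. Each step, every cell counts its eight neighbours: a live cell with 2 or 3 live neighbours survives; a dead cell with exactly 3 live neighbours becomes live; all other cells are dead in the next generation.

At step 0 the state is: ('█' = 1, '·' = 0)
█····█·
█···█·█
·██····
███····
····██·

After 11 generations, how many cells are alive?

2

t=0: █····█·
█···█·█
·██····
███····
····██·
t=1: █······
█····██
··██··█
█·██···
█···██·
t=2: ██··█··
██···█·
··████·
█·█··█·
█··██··
t=3: ··████·
█····█·
█·██·█·
··█··█·
█·████·
t=4: ··█····
·····█·
··██·█·
·····█·
·······
t=5: ·······
··███··
·····██
····█··
·······
t=6: ···█···
···███·
·····█·
·····█·
·······
t=7: ···█···
···█·█·
·····██
·······
·······
t=8: ····█··
·····██
····███
·······
·······
t=9: ·····█·
······█
····█·█
·····█·
·······
t=10: ·······
······█
······█
·····█·
·······
t=11: ·······
·······
·····██
·······
·······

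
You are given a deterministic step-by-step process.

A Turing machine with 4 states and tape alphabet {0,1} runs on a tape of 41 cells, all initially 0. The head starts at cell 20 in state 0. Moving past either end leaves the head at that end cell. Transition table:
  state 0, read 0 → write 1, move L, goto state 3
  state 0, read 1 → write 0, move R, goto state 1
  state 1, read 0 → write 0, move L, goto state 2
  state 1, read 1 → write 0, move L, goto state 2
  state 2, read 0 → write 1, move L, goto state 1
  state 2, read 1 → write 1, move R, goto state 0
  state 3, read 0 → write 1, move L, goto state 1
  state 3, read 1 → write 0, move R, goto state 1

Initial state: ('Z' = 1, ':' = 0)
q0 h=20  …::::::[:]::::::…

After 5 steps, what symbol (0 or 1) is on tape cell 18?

0

gen 0: q0 h=20  …::::::[:]::::::…
gen 1: q3 h=19  …::::::[:]Z:::::…
gen 2: q1 h=18  …::::::[:]ZZ::::…
gen 3: q2 h=17  …::::::[:]:ZZ:::…
gen 4: q1 h=16  …::::::[:]Z:ZZ::…
gen 5: q2 h=15  …::::::[:]:Z:ZZ:…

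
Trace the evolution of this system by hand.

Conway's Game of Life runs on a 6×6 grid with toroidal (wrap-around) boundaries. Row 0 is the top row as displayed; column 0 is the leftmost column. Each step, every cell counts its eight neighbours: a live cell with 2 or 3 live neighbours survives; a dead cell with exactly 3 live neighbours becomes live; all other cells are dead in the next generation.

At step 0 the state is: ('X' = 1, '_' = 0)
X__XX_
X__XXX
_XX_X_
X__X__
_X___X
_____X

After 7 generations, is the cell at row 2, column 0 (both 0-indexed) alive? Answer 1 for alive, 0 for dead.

1

[0] X__XX_
X__XXX
_XX_X_
X__X__
_X___X
_____X
[1] X__X__
X_____
_XX___
X__XXX
____XX
_____X
[2] X____X
X_X___
_XXXX_
XXXX__
___X__
X____X
[3] ______
X_X_X_
____XX
X_____
___XXX
X___XX
[4] XX_XX_
___XX_
XX_XX_
X__X__
___X__
X__X__
[5] XX____
______
XX____
XX_X_X
__XXX_
XX_X_X
[6] _XX__X
______
_XX__X
___X_X
______
___X_X
[7] X_X_X_
______
X_X_X_
X_X_X_
______
X_X_X_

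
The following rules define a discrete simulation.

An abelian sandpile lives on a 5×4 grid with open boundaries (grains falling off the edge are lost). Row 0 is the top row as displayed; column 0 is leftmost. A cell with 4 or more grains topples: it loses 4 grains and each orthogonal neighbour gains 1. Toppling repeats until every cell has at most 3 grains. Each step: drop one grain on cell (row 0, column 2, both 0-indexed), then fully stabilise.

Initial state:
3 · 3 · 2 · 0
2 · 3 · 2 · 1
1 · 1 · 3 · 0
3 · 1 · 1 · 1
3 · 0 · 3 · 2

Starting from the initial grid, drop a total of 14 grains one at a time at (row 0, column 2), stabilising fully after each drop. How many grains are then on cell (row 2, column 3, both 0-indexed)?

0) 3 · 3 · 2 · 0
2 · 3 · 2 · 1
1 · 1 · 3 · 0
3 · 1 · 1 · 1
3 · 0 · 3 · 2
1) 3 · 3 · 3 · 0
2 · 3 · 2 · 1
1 · 1 · 3 · 0
3 · 1 · 1 · 1
3 · 0 · 3 · 2
2) 1 · 2 · 2 · 1
0 · 2 · 1 · 2
2 · 3 · 0 · 1
3 · 1 · 2 · 1
3 · 0 · 3 · 2
3) 1 · 2 · 3 · 1
0 · 2 · 1 · 2
2 · 3 · 0 · 1
3 · 1 · 2 · 1
3 · 0 · 3 · 2
4) 1 · 3 · 0 · 2
0 · 2 · 2 · 2
2 · 3 · 0 · 1
3 · 1 · 2 · 1
3 · 0 · 3 · 2
5) 1 · 3 · 1 · 2
0 · 2 · 2 · 2
2 · 3 · 0 · 1
3 · 1 · 2 · 1
3 · 0 · 3 · 2
6) 1 · 3 · 2 · 2
0 · 2 · 2 · 2
2 · 3 · 0 · 1
3 · 1 · 2 · 1
3 · 0 · 3 · 2
7) 1 · 3 · 3 · 2
0 · 2 · 2 · 2
2 · 3 · 0 · 1
3 · 1 · 2 · 1
3 · 0 · 3 · 2
8) 2 · 0 · 1 · 3
0 · 3 · 3 · 2
2 · 3 · 0 · 1
3 · 1 · 2 · 1
3 · 0 · 3 · 2
9) 2 · 0 · 2 · 3
0 · 3 · 3 · 2
2 · 3 · 0 · 1
3 · 1 · 2 · 1
3 · 0 · 3 · 2
10) 2 · 0 · 3 · 3
0 · 3 · 3 · 2
2 · 3 · 0 · 1
3 · 1 · 2 · 1
3 · 0 · 3 · 2
11) 2 · 2 · 2 · 1
1 · 1 · 2 · 0
3 · 0 · 2 · 2
3 · 2 · 2 · 1
3 · 0 · 3 · 2
12) 2 · 2 · 3 · 1
1 · 1 · 2 · 0
3 · 0 · 2 · 2
3 · 2 · 2 · 1
3 · 0 · 3 · 2
13) 2 · 3 · 0 · 2
1 · 1 · 3 · 0
3 · 0 · 2 · 2
3 · 2 · 2 · 1
3 · 0 · 3 · 2
14) 2 · 3 · 1 · 2
1 · 1 · 3 · 0
3 · 0 · 2 · 2
3 · 2 · 2 · 1
3 · 0 · 3 · 2

2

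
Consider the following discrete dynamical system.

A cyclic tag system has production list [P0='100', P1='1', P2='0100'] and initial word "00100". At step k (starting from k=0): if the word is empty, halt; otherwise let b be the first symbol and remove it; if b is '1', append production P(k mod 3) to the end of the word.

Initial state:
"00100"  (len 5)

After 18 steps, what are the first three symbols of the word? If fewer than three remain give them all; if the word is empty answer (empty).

100

gen 0: "00100"  (len 5)
gen 1: "0100"  (len 4)
gen 2: "100"  (len 3)
gen 3: "000100"  (len 6)
gen 4: "00100"  (len 5)
gen 5: "0100"  (len 4)
gen 6: "100"  (len 3)
gen 7: "00100"  (len 5)
gen 8: "0100"  (len 4)
gen 9: "100"  (len 3)
gen 10: "00100"  (len 5)
gen 11: "0100"  (len 4)
gen 12: "100"  (len 3)
gen 13: "00100"  (len 5)
gen 14: "0100"  (len 4)
gen 15: "100"  (len 3)
gen 16: "00100"  (len 5)
gen 17: "0100"  (len 4)
gen 18: "100"  (len 3)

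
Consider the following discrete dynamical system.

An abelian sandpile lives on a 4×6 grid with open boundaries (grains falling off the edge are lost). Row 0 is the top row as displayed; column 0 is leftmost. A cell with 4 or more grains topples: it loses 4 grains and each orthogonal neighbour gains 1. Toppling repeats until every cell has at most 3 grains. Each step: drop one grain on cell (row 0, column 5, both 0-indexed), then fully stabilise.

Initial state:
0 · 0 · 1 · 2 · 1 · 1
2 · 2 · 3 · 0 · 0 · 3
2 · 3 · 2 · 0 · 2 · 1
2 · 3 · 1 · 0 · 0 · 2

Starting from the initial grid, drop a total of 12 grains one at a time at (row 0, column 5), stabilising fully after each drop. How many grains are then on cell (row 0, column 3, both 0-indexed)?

gen 0: 0 · 0 · 1 · 2 · 1 · 1
2 · 2 · 3 · 0 · 0 · 3
2 · 3 · 2 · 0 · 2 · 1
2 · 3 · 1 · 0 · 0 · 2
gen 1: 0 · 0 · 1 · 2 · 1 · 2
2 · 2 · 3 · 0 · 0 · 3
2 · 3 · 2 · 0 · 2 · 1
2 · 3 · 1 · 0 · 0 · 2
gen 2: 0 · 0 · 1 · 2 · 1 · 3
2 · 2 · 3 · 0 · 0 · 3
2 · 3 · 2 · 0 · 2 · 1
2 · 3 · 1 · 0 · 0 · 2
gen 3: 0 · 0 · 1 · 2 · 2 · 1
2 · 2 · 3 · 0 · 1 · 0
2 · 3 · 2 · 0 · 2 · 2
2 · 3 · 1 · 0 · 0 · 2
gen 4: 0 · 0 · 1 · 2 · 2 · 2
2 · 2 · 3 · 0 · 1 · 0
2 · 3 · 2 · 0 · 2 · 2
2 · 3 · 1 · 0 · 0 · 2
gen 5: 0 · 0 · 1 · 2 · 2 · 3
2 · 2 · 3 · 0 · 1 · 0
2 · 3 · 2 · 0 · 2 · 2
2 · 3 · 1 · 0 · 0 · 2
gen 6: 0 · 0 · 1 · 2 · 3 · 0
2 · 2 · 3 · 0 · 1 · 1
2 · 3 · 2 · 0 · 2 · 2
2 · 3 · 1 · 0 · 0 · 2
gen 7: 0 · 0 · 1 · 2 · 3 · 1
2 · 2 · 3 · 0 · 1 · 1
2 · 3 · 2 · 0 · 2 · 2
2 · 3 · 1 · 0 · 0 · 2
gen 8: 0 · 0 · 1 · 2 · 3 · 2
2 · 2 · 3 · 0 · 1 · 1
2 · 3 · 2 · 0 · 2 · 2
2 · 3 · 1 · 0 · 0 · 2
gen 9: 0 · 0 · 1 · 2 · 3 · 3
2 · 2 · 3 · 0 · 1 · 1
2 · 3 · 2 · 0 · 2 · 2
2 · 3 · 1 · 0 · 0 · 2
gen 10: 0 · 0 · 1 · 3 · 0 · 1
2 · 2 · 3 · 0 · 2 · 2
2 · 3 · 2 · 0 · 2 · 2
2 · 3 · 1 · 0 · 0 · 2
gen 11: 0 · 0 · 1 · 3 · 0 · 2
2 · 2 · 3 · 0 · 2 · 2
2 · 3 · 2 · 0 · 2 · 2
2 · 3 · 1 · 0 · 0 · 2
gen 12: 0 · 0 · 1 · 3 · 0 · 3
2 · 2 · 3 · 0 · 2 · 2
2 · 3 · 2 · 0 · 2 · 2
2 · 3 · 1 · 0 · 0 · 2

3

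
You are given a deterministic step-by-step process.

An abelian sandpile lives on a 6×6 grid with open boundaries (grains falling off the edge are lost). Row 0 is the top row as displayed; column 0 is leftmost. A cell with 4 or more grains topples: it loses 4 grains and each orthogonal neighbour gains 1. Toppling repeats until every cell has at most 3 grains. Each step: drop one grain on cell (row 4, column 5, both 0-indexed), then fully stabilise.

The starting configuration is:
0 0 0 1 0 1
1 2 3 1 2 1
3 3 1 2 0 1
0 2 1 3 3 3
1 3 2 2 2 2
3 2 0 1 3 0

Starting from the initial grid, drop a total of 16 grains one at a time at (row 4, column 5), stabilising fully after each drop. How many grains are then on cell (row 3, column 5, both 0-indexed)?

2

step 0: 0 0 0 1 0 1
1 2 3 1 2 1
3 3 1 2 0 1
0 2 1 3 3 3
1 3 2 2 2 2
3 2 0 1 3 0
step 1: 0 0 0 1 0 1
1 2 3 1 2 1
3 3 1 2 0 1
0 2 1 3 3 3
1 3 2 2 2 3
3 2 0 1 3 0
step 2: 0 0 0 1 0 1
1 2 3 1 2 1
3 3 1 3 1 2
0 2 2 1 2 1
1 3 3 0 2 2
3 2 0 3 0 2
step 3: 0 0 0 1 0 1
1 2 3 1 2 1
3 3 1 3 1 2
0 2 2 1 2 1
1 3 3 0 2 3
3 2 0 3 0 2
step 4: 0 0 0 1 0 1
1 2 3 1 2 1
3 3 1 3 1 2
0 2 2 1 2 2
1 3 3 0 3 0
3 2 0 3 0 3
step 5: 0 0 0 1 0 1
1 2 3 1 2 1
3 3 1 3 1 2
0 2 2 1 2 2
1 3 3 0 3 1
3 2 0 3 0 3
step 6: 0 0 0 1 0 1
1 2 3 1 2 1
3 3 1 3 1 2
0 2 2 1 2 2
1 3 3 0 3 2
3 2 0 3 0 3
step 7: 0 0 0 1 0 1
1 2 3 1 2 1
3 3 1 3 1 2
0 2 2 1 2 2
1 3 3 0 3 3
3 2 0 3 0 3
step 8: 0 0 0 1 0 1
1 2 3 1 2 1
3 3 1 3 1 2
0 2 2 1 3 3
1 3 3 1 0 2
3 2 0 3 2 0
step 9: 0 0 0 1 0 1
1 2 3 1 2 1
3 3 1 3 1 2
0 2 2 1 3 3
1 3 3 1 0 3
3 2 0 3 2 0
step 10: 0 0 0 1 0 1
1 2 3 1 2 1
3 3 1 3 2 3
0 2 2 2 0 1
1 3 3 1 2 1
3 2 0 3 2 1
step 11: 0 0 0 1 0 1
1 2 3 1 2 1
3 3 1 3 2 3
0 2 2 2 0 1
1 3 3 1 2 2
3 2 0 3 2 1
step 12: 0 0 0 1 0 1
1 2 3 1 2 1
3 3 1 3 2 3
0 2 2 2 0 1
1 3 3 1 2 3
3 2 0 3 2 1
step 13: 0 0 0 1 0 1
1 2 3 1 2 1
3 3 1 3 2 3
0 2 2 2 0 2
1 3 3 1 3 0
3 2 0 3 2 2
step 14: 0 0 0 1 0 1
1 2 3 1 2 1
3 3 1 3 2 3
0 2 2 2 0 2
1 3 3 1 3 1
3 2 0 3 2 2
step 15: 0 0 0 1 0 1
1 2 3 1 2 1
3 3 1 3 2 3
0 2 2 2 0 2
1 3 3 1 3 2
3 2 0 3 2 2
step 16: 0 0 0 1 0 1
1 2 3 1 2 1
3 3 1 3 2 3
0 2 2 2 0 2
1 3 3 1 3 3
3 2 0 3 2 2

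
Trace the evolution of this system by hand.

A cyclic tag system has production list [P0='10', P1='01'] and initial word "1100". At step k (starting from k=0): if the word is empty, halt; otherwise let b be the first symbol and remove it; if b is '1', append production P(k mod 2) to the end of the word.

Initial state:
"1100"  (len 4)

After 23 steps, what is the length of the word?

3

gen 0: "1100"  (len 4)
gen 1: "10010"  (len 5)
gen 2: "001001"  (len 6)
gen 3: "01001"  (len 5)
gen 4: "1001"  (len 4)
gen 5: "00110"  (len 5)
gen 6: "0110"  (len 4)
gen 7: "110"  (len 3)
gen 8: "1001"  (len 4)
gen 9: "00110"  (len 5)
gen 10: "0110"  (len 4)
gen 11: "110"  (len 3)
gen 12: "1001"  (len 4)
gen 13: "00110"  (len 5)
gen 14: "0110"  (len 4)
gen 15: "110"  (len 3)
gen 16: "1001"  (len 4)
gen 17: "00110"  (len 5)
gen 18: "0110"  (len 4)
gen 19: "110"  (len 3)
gen 20: "1001"  (len 4)
gen 21: "00110"  (len 5)
gen 22: "0110"  (len 4)
gen 23: "110"  (len 3)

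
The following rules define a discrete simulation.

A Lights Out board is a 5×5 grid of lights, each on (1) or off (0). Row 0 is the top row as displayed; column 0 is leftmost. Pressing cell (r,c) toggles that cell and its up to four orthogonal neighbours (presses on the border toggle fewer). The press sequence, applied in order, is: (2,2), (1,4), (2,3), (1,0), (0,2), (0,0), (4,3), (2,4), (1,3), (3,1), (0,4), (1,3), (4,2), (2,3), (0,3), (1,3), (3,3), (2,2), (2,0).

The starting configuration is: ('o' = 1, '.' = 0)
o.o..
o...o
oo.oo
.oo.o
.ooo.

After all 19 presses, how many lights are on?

13

t=0: o.o..
o...o
oo.oo
.oo.o
.ooo.
t=1: o.o..
o.o.o
o.o.o
.o..o
.ooo.
t=2: o.o.o
o.oo.
o.o..
.o..o
.ooo.
t=3: o.o.o
o.o..
o..oo
.o.oo
.ooo.
t=4: ..o.o
.oo..
...oo
.o.oo
.ooo.
t=5: .o.oo
.o...
...oo
.o.oo
.ooo.
t=6: o..oo
oo...
...oo
.o.oo
.ooo.
t=7: o..oo
oo...
...oo
.o..o
.o..o
t=8: o..oo
oo..o
.....
.o...
.o..o
t=9: o...o
oooo.
...o.
.o...
.o..o
t=10: o...o
oooo.
.o.o.
o.o..
....o
t=11: o..o.
ooooo
.o.o.
o.o..
....o
t=12: o....
oo...
.o...
o.o..
....o
t=13: o....
oo...
.o...
o....
.oooo
t=14: o....
oo.o.
.oooo
o..o.
.oooo
t=15: o.ooo
oo...
.oooo
o..o.
.oooo
t=16: o.o.o
ooooo
.oo.o
o..o.
.oooo
t=17: o.o.o
ooooo
.oooo
o.o.o
.oo.o
t=18: o.o.o
oo.oo
....o
o...o
.oo.o
t=19: o.o.o
.o.oo
oo..o
....o
.oo.o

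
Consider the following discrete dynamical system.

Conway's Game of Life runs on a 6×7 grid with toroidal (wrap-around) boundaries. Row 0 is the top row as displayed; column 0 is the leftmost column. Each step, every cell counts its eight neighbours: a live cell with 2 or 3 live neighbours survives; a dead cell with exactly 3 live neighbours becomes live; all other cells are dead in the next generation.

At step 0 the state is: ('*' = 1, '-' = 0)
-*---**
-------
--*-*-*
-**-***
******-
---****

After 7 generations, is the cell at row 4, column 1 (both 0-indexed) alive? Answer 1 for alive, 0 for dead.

gen 0: -*---**
-------
--*-*-*
-**-***
******-
---****
gen 1: *-----*
*-----*
***-*-*
-------
-------
-------
gen 2: *-----*
-------
-*---**
**-----
-------
-------
gen 3: -------
-----*-
-*----*
**----*
-------
-------
gen 4: -------
-------
-*---**
-*----*
*------
-------
gen 5: -------
-------
-----**
-*---**
*------
-------
gen 6: -------
-------
*----**
-----*-
*-----*
-------
gen 7: -------
------*
-----**
-----*-
------*
-------

0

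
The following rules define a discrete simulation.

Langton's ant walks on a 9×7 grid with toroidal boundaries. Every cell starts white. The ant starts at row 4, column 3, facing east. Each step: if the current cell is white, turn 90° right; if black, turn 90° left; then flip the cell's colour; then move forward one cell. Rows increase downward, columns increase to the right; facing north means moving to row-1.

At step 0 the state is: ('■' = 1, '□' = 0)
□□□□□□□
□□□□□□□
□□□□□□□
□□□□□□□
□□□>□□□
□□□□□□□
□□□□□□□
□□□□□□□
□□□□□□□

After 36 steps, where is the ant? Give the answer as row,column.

4,6

t=0: □□□□□□□
□□□□□□□
□□□□□□□
□□□□□□□
□□□>□□□
□□□□□□□
□□□□□□□
□□□□□□□
□□□□□□□
t=1: □□□□□□□
□□□□□□□
□□□□□□□
□□□□□□□
□□□■□□□
□□□v□□□
□□□□□□□
□□□□□□□
□□□□□□□
t=2: □□□□□□□
□□□□□□□
□□□□□□□
□□□□□□□
□□□■□□□
□□<■□□□
□□□□□□□
□□□□□□□
□□□□□□□
t=3: □□□□□□□
□□□□□□□
□□□□□□□
□□□□□□□
□□^■□□□
□□■■□□□
□□□□□□□
□□□□□□□
□□□□□□□
t=4: □□□□□□□
□□□□□□□
□□□□□□□
□□□□□□□
□□■>□□□
□□■■□□□
□□□□□□□
□□□□□□□
□□□□□□□
t=5: □□□□□□□
□□□□□□□
□□□□□□□
□□□^□□□
□□■□□□□
□□■■□□□
□□□□□□□
□□□□□□□
□□□□□□□
t=6: □□□□□□□
□□□□□□□
□□□□□□□
□□□■>□□
□□■□□□□
□□■■□□□
□□□□□□□
□□□□□□□
□□□□□□□
t=7: □□□□□□□
□□□□□□□
□□□□□□□
□□□■■□□
□□■□v□□
□□■■□□□
□□□□□□□
□□□□□□□
□□□□□□□
t=8: □□□□□□□
□□□□□□□
□□□□□□□
□□□■■□□
□□■<■□□
□□■■□□□
□□□□□□□
□□□□□□□
□□□□□□□
t=9: □□□□□□□
□□□□□□□
□□□□□□□
□□□^■□□
□□■■■□□
□□■■□□□
□□□□□□□
□□□□□□□
□□□□□□□
t=10: □□□□□□□
□□□□□□□
□□□□□□□
□□<□■□□
□□■■■□□
□□■■□□□
□□□□□□□
□□□□□□□
□□□□□□□
t=11: □□□□□□□
□□□□□□□
□□^□□□□
□□■□■□□
□□■■■□□
□□■■□□□
□□□□□□□
□□□□□□□
□□□□□□□
t=12: □□□□□□□
□□□□□□□
□□■>□□□
□□■□■□□
□□■■■□□
□□■■□□□
□□□□□□□
□□□□□□□
□□□□□□□
t=13: □□□□□□□
□□□□□□□
□□■■□□□
□□■v■□□
□□■■■□□
□□■■□□□
□□□□□□□
□□□□□□□
□□□□□□□
t=14: □□□□□□□
□□□□□□□
□□■■□□□
□□<■■□□
□□■■■□□
□□■■□□□
□□□□□□□
□□□□□□□
□□□□□□□
t=15: □□□□□□□
□□□□□□□
□□■■□□□
□□□■■□□
□□v■■□□
□□■■□□□
□□□□□□□
□□□□□□□
□□□□□□□
t=16: □□□□□□□
□□□□□□□
□□■■□□□
□□□■■□□
□□□>■□□
□□■■□□□
□□□□□□□
□□□□□□□
□□□□□□□
t=17: □□□□□□□
□□□□□□□
□□■■□□□
□□□^■□□
□□□□■□□
□□■■□□□
□□□□□□□
□□□□□□□
□□□□□□□
t=18: □□□□□□□
□□□□□□□
□□■■□□□
□□<□■□□
□□□□■□□
□□■■□□□
□□□□□□□
□□□□□□□
□□□□□□□
t=19: □□□□□□□
□□□□□□□
□□^■□□□
□□■□■□□
□□□□■□□
□□■■□□□
□□□□□□□
□□□□□□□
□□□□□□□
t=20: □□□□□□□
□□□□□□□
□<□■□□□
□□■□■□□
□□□□■□□
□□■■□□□
□□□□□□□
□□□□□□□
□□□□□□□
t=21: □□□□□□□
□^□□□□□
□■□■□□□
□□■□■□□
□□□□■□□
□□■■□□□
□□□□□□□
□□□□□□□
□□□□□□□
t=22: □□□□□□□
□■>□□□□
□■□■□□□
□□■□■□□
□□□□■□□
□□■■□□□
□□□□□□□
□□□□□□□
□□□□□□□
t=23: □□□□□□□
□■■□□□□
□■v■□□□
□□■□■□□
□□□□■□□
□□■■□□□
□□□□□□□
□□□□□□□
□□□□□□□
t=24: □□□□□□□
□■■□□□□
□<■■□□□
□□■□■□□
□□□□■□□
□□■■□□□
□□□□□□□
□□□□□□□
□□□□□□□
t=25: □□□□□□□
□■■□□□□
□□■■□□□
□v■□■□□
□□□□■□□
□□■■□□□
□□□□□□□
□□□□□□□
□□□□□□□
t=26: □□□□□□□
□■■□□□□
□□■■□□□
<■■□■□□
□□□□■□□
□□■■□□□
□□□□□□□
□□□□□□□
□□□□□□□
t=27: □□□□□□□
□■■□□□□
^□■■□□□
■■■□■□□
□□□□■□□
□□■■□□□
□□□□□□□
□□□□□□□
□□□□□□□
t=28: □□□□□□□
□■■□□□□
■>■■□□□
■■■□■□□
□□□□■□□
□□■■□□□
□□□□□□□
□□□□□□□
□□□□□□□
t=29: □□□□□□□
□■■□□□□
■■■■□□□
■v■□■□□
□□□□■□□
□□■■□□□
□□□□□□□
□□□□□□□
□□□□□□□
t=30: □□□□□□□
□■■□□□□
■■■■□□□
■□>□■□□
□□□□■□□
□□■■□□□
□□□□□□□
□□□□□□□
□□□□□□□
t=31: □□□□□□□
□■■□□□□
■■^■□□□
■□□□■□□
□□□□■□□
□□■■□□□
□□□□□□□
□□□□□□□
□□□□□□□
t=32: □□□□□□□
□■■□□□□
■<□■□□□
■□□□■□□
□□□□■□□
□□■■□□□
□□□□□□□
□□□□□□□
□□□□□□□
t=33: □□□□□□□
□■■□□□□
■□□■□□□
■v□□■□□
□□□□■□□
□□■■□□□
□□□□□□□
□□□□□□□
□□□□□□□
t=34: □□□□□□□
□■■□□□□
■□□■□□□
<■□□■□□
□□□□■□□
□□■■□□□
□□□□□□□
□□□□□□□
□□□□□□□
t=35: □□□□□□□
□■■□□□□
■□□■□□□
□■□□■□□
v□□□■□□
□□■■□□□
□□□□□□□
□□□□□□□
□□□□□□□
t=36: □□□□□□□
□■■□□□□
■□□■□□□
□■□□■□□
■□□□■□<
□□■■□□□
□□□□□□□
□□□□□□□
□□□□□□□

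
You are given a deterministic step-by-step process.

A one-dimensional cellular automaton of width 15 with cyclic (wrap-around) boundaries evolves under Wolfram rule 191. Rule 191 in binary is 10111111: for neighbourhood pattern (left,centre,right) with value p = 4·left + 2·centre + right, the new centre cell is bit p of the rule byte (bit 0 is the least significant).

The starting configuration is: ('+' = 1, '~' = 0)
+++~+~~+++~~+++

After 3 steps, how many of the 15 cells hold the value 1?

t=0: +++~+~~+++~~+++
t=1: ++~++++++~+++++
t=2: +~++++++~++++++
t=3: ~++++++~+++++++

13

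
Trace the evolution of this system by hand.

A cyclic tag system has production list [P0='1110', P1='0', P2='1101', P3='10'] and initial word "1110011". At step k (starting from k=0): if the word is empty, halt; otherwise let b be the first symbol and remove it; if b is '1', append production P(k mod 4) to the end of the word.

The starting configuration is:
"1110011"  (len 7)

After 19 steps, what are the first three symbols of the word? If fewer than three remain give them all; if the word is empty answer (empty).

[0] "1110011"  (len 7)
[1] "1100111110"  (len 10)
[2] "1001111100"  (len 10)
[3] "0011111001101"  (len 13)
[4] "011111001101"  (len 12)
[5] "11111001101"  (len 11)
[6] "11110011010"  (len 11)
[7] "11100110101101"  (len 14)
[8] "110011010110110"  (len 15)
[9] "100110101101101110"  (len 18)
[10] "001101011011011100"  (len 18)
[11] "01101011011011100"  (len 17)
[12] "1101011011011100"  (len 16)
[13] "1010110110111001110"  (len 19)
[14] "0101101101110011100"  (len 19)
[15] "101101101110011100"  (len 18)
[16] "0110110111001110010"  (len 19)
[17] "110110111001110010"  (len 18)
[18] "101101110011100100"  (len 18)
[19] "011011100111001001101"  (len 21)

011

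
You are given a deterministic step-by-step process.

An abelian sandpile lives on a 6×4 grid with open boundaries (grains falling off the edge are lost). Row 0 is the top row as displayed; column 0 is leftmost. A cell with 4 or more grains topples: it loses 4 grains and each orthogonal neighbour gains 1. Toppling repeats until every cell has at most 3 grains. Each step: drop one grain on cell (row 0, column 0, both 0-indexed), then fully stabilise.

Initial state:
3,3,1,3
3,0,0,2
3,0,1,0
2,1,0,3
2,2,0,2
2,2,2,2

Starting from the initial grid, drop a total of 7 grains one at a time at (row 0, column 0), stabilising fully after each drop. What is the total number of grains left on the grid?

[0] 3,3,1,3
3,0,0,2
3,0,1,0
2,1,0,3
2,2,0,2
2,2,2,2
[1] 2,0,2,3
1,2,0,2
0,1,1,0
3,1,0,3
2,2,0,2
2,2,2,2
[2] 3,0,2,3
1,2,0,2
0,1,1,0
3,1,0,3
2,2,0,2
2,2,2,2
[3] 0,1,2,3
2,2,0,2
0,1,1,0
3,1,0,3
2,2,0,2
2,2,2,2
[4] 1,1,2,3
2,2,0,2
0,1,1,0
3,1,0,3
2,2,0,2
2,2,2,2
[5] 2,1,2,3
2,2,0,2
0,1,1,0
3,1,0,3
2,2,0,2
2,2,2,2
[6] 3,1,2,3
2,2,0,2
0,1,1,0
3,1,0,3
2,2,0,2
2,2,2,2
[7] 0,2,2,3
3,2,0,2
0,1,1,0
3,1,0,3
2,2,0,2
2,2,2,2

37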